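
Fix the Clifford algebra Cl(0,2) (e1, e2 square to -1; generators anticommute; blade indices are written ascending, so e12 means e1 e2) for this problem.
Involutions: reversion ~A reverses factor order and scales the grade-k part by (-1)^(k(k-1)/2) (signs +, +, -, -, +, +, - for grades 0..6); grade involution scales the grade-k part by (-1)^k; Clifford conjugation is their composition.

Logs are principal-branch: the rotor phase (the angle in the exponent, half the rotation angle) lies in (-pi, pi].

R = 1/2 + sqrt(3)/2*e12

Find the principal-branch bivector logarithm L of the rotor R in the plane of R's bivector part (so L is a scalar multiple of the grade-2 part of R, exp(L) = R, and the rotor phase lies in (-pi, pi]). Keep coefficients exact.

The scalar part of R is 1/2, which fixes the principal-branch rotor phase; the unit plane is then the bivector part divided by the sine of that phase, and L is that plane scaled by the phase.
Concretely: cos(phase) = 1/2 gives phase = ±pi/3, and since phase/sin(phase) is even the sign is immaterial: L = (phase/sin(phase)) * <R>_2 = (2*sqrt(3)*pi/9) * <R>_2.
Answer: pi/3*e12


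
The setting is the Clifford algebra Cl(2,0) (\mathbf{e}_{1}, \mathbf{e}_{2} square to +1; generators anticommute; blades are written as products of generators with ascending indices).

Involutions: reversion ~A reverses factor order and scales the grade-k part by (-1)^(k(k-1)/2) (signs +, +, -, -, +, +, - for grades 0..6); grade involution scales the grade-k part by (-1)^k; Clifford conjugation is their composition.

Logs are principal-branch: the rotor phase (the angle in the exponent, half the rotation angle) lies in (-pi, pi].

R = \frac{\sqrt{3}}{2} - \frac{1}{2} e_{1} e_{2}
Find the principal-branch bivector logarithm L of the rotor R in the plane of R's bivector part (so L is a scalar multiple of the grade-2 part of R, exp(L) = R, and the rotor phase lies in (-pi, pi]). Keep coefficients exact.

The scalar part of R is \frac{\sqrt{3}}{2}, which fixes the principal-branch rotor phase; the unit plane is then the bivector part divided by the sine of that phase, and L is that plane scaled by the phase.
Concretely: cos(phase) = \frac{\sqrt{3}}{2} gives phase = ±\frac{\pi}{6}, and since phase/sin(phase) is even the sign is immaterial: L = (phase/sin(phase)) * <R>_2 = (\frac{\pi}{3}) * <R>_2.
Answer: - \frac{\pi}{6} e_{1} e_{2}


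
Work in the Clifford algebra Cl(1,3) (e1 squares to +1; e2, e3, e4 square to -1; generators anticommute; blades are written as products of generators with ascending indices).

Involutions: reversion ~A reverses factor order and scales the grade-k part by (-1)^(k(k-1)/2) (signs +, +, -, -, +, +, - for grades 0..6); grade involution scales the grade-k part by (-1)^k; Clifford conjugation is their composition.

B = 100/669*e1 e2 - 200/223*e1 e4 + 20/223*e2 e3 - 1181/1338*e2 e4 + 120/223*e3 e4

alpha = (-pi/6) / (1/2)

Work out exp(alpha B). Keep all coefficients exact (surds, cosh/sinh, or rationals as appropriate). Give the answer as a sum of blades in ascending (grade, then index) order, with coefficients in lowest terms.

B^2 term by term: the squares give (100/669)^2*(e1 e2)^2 + (-200/223)^2*(e1 e4)^2 + (20/223)^2*(e2 e3)^2 + (-1181/1338)^2*(e2 e4)^2 + (120/223)^2*(e3 e4)^2 = 10000/447561*(+1) + 40000/49729*(+1) + 400/49729*(-1) + 1394761/1790244*(-1) + 14400/49729*(-1) = -1/4 (each basis 2-blade squares to minus the product of its generators' squares); cross terms between blades sharing an index anticommute and cancel; the commuting (index-disjoint) pairs give grade-4 terms 2*c*c'*(blade product), which cancel blade by blade — e1 e2 e3 e4: 8000/49729 - 8000/49729 = 0 — confirming B is simple. So B^2 = -1/4.
B^2 = -1/4 — the series telescopes trigonometrically here: l = 1/2, alpha*l = -pi/6, so exp(alpha B) = cos(-pi/6) + (sin(-pi/6)/(1/2))*B = sqrt(3)/2 + (-1)*B.
Answer: sqrt(3)/2 - 100/669*e1 e2 + 200/223*e1 e4 - 20/223*e2 e3 + 1181/1338*e2 e4 - 120/223*e3 e4


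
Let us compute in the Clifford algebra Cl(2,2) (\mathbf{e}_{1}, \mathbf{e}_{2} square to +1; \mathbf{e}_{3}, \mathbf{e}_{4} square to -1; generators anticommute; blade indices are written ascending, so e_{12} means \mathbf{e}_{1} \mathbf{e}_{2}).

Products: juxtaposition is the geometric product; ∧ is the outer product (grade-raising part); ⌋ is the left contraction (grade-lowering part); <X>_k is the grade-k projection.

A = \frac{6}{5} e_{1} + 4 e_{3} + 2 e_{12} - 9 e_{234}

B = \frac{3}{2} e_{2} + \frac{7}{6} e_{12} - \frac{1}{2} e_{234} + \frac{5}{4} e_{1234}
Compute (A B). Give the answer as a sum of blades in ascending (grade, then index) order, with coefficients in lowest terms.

step 1: -\frac{41}{6} - \frac{33}{4} e_{1} + \frac{7}{5} e_{2} + \frac{9}{5} e_{12} - 6 e_{23} - 2 e_{24} - 16 e_{34} + \frac{14}{3} e_{123} - 5 e_{124} + \frac{19}{2} e_{134} + \frac{3}{2} e_{234} - \frac{3}{5} e_{1234}
Answer: -\frac{41}{6} - \frac{33}{4} e_{1} + \frac{7}{5} e_{2} + \frac{9}{5} e_{12} - 6 e_{23} - 2 e_{24} - 16 e_{34} + \frac{14}{3} e_{123} - 5 e_{124} + \frac{19}{2} e_{134} + \frac{3}{2} e_{234} - \frac{3}{5} e_{1234}


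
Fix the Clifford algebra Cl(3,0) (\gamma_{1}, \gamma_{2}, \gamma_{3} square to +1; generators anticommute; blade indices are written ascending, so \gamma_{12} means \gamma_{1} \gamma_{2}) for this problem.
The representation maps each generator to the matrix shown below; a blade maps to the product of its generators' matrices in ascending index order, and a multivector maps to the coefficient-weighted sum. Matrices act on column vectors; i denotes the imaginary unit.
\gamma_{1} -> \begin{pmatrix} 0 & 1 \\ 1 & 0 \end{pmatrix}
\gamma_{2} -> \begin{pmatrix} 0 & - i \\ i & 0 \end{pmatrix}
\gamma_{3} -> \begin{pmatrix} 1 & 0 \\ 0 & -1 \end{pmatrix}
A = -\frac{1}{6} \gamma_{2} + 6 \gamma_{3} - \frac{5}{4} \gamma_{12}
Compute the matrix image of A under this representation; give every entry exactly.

Bivector images (products of the table entries): rho(\gamma_{12}) = rho(\gamma_{1})rho(\gamma_{2}) = \begin{pmatrix} i & 0 \\ 0 & - i \end{pmatrix}.
M = (-\frac{1}{6})*rho(\gamma_{2}) + (6)*rho(\gamma_{3}) + (-\frac{5}{4})*rho(\gamma_{12}), summed entrywise:
Answer: \begin{pmatrix} 6 - \frac{5 i}{4} & \frac{i}{6} \\ - \frac{i}{6} & -6 + \frac{5 i}{4} \end{pmatrix}


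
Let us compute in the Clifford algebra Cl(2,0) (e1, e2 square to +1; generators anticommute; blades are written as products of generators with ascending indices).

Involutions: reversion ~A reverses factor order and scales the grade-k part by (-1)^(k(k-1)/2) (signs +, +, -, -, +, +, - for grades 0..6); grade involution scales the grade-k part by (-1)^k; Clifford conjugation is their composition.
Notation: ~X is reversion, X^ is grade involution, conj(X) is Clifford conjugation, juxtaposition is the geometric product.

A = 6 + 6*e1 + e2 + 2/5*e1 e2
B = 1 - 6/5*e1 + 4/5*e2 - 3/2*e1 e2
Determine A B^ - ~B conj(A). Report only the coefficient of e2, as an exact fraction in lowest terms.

first term: 13 + 719/50*e1 - 332/25*e2 - 73/5*e1 e2
second term: 13 - 719/50*e1 + 332/25*e2 + 73/5*e1 e2
Answer: -664/25


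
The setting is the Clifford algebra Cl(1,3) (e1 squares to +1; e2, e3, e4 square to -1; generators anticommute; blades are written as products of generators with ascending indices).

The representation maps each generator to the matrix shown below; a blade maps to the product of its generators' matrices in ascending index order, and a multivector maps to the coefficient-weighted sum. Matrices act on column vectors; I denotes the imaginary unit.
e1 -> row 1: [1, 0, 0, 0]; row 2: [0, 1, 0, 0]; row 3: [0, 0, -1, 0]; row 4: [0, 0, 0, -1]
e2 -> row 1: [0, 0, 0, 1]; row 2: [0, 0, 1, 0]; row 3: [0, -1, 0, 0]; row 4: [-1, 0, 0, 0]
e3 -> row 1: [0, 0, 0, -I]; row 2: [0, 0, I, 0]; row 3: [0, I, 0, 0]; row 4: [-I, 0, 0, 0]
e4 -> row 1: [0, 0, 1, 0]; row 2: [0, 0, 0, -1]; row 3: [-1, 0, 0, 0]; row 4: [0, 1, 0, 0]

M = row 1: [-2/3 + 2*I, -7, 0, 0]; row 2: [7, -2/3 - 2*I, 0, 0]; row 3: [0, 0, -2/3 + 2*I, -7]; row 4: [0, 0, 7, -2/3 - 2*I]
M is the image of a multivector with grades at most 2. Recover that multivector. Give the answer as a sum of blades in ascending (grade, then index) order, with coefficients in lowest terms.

Method: the blade images are trace-orthogonal — tr(rho(e_A) rho(e_B)^-1) = 4 if A = B and 0 otherwise — and rho(e_A)^-1 = (e_A)^2 * rho(e_A) with (e_A)^2 = +1 or -1, so the coefficient of e_A in the preimage is (e_A)^2 * tr(M rho(e_A))/4.
Nonzero projections over blades of grade <= 2: 1: (1)^2 = +1, tr(M 1) = -8/3, coefficient -2/3; e2 e3: (e2 e3)^2 = -1, tr(M rho(e2 e3)) = 8, coefficient -2; e2 e4: (e2 e4)^2 = -1, tr(M rho(e2 e4)) = 28, coefficient -7. Every other blade of grade <= 2 projects to 0.
Answer: -2/3 - 2*e2 e3 - 7*e2 e4


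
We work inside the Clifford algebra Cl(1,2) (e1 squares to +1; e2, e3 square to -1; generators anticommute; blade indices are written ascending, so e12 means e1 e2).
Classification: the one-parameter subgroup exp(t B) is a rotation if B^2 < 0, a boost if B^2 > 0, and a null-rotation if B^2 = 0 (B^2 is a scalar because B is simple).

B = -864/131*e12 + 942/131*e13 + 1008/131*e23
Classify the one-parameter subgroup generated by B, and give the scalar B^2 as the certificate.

B^2 term by term: the squares give (-864/131)^2*(e12)^2 + (942/131)^2*(e13)^2 + (1008/131)^2*(e23)^2 = 746496/17161*(+1) + 887364/17161*(+1) + 1016064/17161*(-1) = 36 (each basis 2-blade squares to minus the product of its generators' squares); cross terms between blades sharing an index anticommute and cancel. So B^2 = 36.
Answer: boost, certificate B^2 = 36. The invariant at work: B^2 = 36 is unchanged by conjugation, hence its sign classifies the subgroup whatever basis B is written in.


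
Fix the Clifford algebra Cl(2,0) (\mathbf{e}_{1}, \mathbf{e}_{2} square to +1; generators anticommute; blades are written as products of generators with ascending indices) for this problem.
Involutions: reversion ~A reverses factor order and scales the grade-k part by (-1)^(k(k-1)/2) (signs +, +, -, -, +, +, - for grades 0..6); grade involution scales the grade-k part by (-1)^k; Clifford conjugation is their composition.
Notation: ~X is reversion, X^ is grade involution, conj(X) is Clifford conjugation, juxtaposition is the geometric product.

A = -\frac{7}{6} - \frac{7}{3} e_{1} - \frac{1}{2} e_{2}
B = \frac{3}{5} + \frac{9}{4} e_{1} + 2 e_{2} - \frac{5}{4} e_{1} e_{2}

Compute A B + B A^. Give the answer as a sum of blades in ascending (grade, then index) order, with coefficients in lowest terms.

first term: -\frac{139}{20} - \frac{93}{20} e_{1} + \frac{17}{60} e_{2} - \frac{25}{12} e_{1} e_{2}
second term: \frac{111}{20} - \frac{37}{20} e_{1} + \frac{53}{60} e_{2} - \frac{25}{12} e_{1} e_{2}
Answer: -\frac{7}{5} - \frac{13}{2} e_{1} + \frac{7}{6} e_{2} - \frac{25}{6} e_{1} e_{2}


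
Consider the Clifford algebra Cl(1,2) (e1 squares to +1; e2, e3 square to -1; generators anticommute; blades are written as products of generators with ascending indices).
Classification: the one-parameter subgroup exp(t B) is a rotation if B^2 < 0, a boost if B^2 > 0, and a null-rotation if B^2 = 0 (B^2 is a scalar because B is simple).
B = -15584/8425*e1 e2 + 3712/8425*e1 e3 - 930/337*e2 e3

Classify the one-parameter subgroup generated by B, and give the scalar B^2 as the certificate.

B^2 term by term: the squares give (-15584/8425)^2*(e1 e2)^2 + (3712/8425)^2*(e1 e3)^2 + (-930/337)^2*(e2 e3)^2 = 242861056/70980625*(+1) + 13778944/70980625*(+1) + 864900/113569*(-1) = -4 (each basis 2-blade squares to minus the product of its generators' squares); cross terms between blades sharing an index anticommute and cancel. So B^2 = -4.
Answer: rotation, certificate B^2 = -4. Check the certificate: B^2 = -4, and that sign is decisive whatever form B takes.


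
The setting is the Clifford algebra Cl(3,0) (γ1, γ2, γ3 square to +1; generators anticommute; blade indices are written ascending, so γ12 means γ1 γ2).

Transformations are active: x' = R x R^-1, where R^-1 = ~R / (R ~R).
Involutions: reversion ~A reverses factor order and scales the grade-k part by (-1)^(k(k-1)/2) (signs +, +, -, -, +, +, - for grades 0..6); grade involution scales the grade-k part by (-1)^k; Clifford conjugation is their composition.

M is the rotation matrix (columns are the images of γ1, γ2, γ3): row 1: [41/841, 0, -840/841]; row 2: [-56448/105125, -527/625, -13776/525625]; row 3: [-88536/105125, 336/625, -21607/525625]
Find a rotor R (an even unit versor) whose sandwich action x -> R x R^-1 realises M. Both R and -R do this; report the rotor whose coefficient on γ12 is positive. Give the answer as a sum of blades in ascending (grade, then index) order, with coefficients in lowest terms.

Method: write R = a + b12*γ12 + b13*γ13 + b23*γ23 with a^2 + b12^2 + b13^2 + b23^2 = 1 (so R^-1 = ~R). Expanding the columns R e_j ~R gives tr M = 4a^2 - 1 and, from the antisymmetric part, M21 - M12 = -4a*b12, M13 - M31 = 4a*b13, M32 - M23 = -4a*b23.
Here tr M = -439189/525625, so a^2 = (1 + tr M)/4 = 21609/525625 and a = ±147/725. Taking a = 147/725: M21 - M12 = -56448/105125, M13 - M31 = -16464/105125, M32 - M23 = 296352/525625, giving b12 = 96/145, b13 = -28/145, b23 = -504/725, i.e. R = 147/725 + 96/145*γ12 - 28/145*γ13 - 504/725*γ23.
Its γ12 coefficient is already positive.
Answer: 147/725 + 96/145*γ12 - 28/145*γ13 - 504/725*γ23. Key observation: the double cover Spin(3) -> SO(3) sends R and -R to the same matrix (trace -439189/525625 here), so the stated sign of the γ12 coefficient is what selects one sheet.


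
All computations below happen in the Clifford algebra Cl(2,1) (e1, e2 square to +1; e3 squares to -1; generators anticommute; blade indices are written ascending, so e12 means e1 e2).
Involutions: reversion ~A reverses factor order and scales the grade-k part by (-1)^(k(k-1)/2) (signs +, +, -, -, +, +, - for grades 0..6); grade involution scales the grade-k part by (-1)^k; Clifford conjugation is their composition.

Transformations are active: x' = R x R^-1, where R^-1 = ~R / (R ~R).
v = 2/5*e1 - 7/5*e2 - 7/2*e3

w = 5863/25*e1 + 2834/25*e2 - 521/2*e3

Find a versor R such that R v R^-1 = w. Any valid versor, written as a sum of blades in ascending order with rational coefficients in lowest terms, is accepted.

Reasoning: v^2 = w^2 = -1013/100 since conjugation preserves the quadratic form; R = v + w = 5873/25*e1 + 2799/25*e2 - 264*e3 is then valid when invertible, keeping its own part and reversing (v - w)/2.
Answer: 5873/25*e1 + 2799/25*e2 - 264*e3


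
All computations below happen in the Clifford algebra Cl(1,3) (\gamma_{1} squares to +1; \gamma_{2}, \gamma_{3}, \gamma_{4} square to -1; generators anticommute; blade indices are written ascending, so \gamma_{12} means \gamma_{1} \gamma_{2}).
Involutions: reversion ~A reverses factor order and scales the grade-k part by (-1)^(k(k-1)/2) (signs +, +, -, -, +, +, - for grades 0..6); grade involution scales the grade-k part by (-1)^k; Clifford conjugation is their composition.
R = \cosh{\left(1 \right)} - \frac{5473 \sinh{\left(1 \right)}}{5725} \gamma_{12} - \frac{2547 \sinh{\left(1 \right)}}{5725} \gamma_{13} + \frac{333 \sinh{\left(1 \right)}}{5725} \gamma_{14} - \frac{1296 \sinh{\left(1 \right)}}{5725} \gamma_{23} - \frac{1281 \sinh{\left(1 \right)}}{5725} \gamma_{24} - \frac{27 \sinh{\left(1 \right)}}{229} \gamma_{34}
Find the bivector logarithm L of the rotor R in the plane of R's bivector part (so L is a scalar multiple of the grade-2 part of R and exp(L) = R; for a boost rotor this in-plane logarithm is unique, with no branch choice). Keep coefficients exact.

The scalar part of R is \cosh{\left(1 \right)}, so cosh pins the rapidity up to sign — the sign comes from the bivector part; dividing that part by sinh of the rapidity yields the plane, and the in-plane L = rapidity * plane is unique because the two sign choices cancel.
Concretely: cosh(rapidity) = \cosh{\left(1 \right)} gives rapidity = ±1, and since rapidity/sinh(rapidity) is even the sign is immaterial: L = (rapidity/sinh(rapidity)) * <R>_2 = (\frac{1}{\sinh{\left(1 \right)}}) * <R>_2.
Answer: - \frac{5473}{5725} \gamma_{12} - \frac{2547}{5725} \gamma_{13} + \frac{333}{5725} \gamma_{14} - \frac{1296}{5725} \gamma_{23} - \frac{1281}{5725} \gamma_{24} - \frac{27}{229} \gamma_{34}


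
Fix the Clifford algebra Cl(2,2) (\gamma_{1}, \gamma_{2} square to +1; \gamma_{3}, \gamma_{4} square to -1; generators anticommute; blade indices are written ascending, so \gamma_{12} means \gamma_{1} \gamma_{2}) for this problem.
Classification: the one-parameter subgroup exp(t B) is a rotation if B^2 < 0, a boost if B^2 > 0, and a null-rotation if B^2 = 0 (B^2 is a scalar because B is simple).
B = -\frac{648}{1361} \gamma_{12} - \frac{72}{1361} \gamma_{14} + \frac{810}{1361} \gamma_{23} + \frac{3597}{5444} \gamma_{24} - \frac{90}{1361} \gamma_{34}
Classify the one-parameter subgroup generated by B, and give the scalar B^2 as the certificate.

B^2 term by term: the squares give (-\frac{648}{1361})^2*(\gamma_{12})^2 + (-\frac{72}{1361})^2*(\gamma_{14})^2 + (\frac{810}{1361})^2*(\gamma_{23})^2 + (\frac{3597}{5444})^2*(\gamma_{24})^2 + (-\frac{90}{1361})^2*(\gamma_{34})^2 = \frac{419904}{1852321}*(-1) + \frac{5184}{1852321}*(+1) + \frac{656100}{1852321}*(+1) + \frac{12938409}{29637136}*(+1) + \frac{8100}{1852321}*(-1) = \frac{9}{16} (each basis 2-blade squares to minus the product of its generators' squares); cross terms between blades sharing an index anticommute and cancel; the commuting (index-disjoint) pairs give grade-4 terms 2*c*c'*(blade product), which cancel blade by blade — \gamma_{1234}: \frac{116640}{1852321} - \frac{116640}{1852321} = 0 — confirming B is simple. So B^2 = \frac{9}{16}.
Answer: boost, certificate B^2 = \frac{9}{16}. Note: conjugating B changes its blade decomposition but never the scalar B^2 = \frac{9}{16}, whose sign settles the classification.


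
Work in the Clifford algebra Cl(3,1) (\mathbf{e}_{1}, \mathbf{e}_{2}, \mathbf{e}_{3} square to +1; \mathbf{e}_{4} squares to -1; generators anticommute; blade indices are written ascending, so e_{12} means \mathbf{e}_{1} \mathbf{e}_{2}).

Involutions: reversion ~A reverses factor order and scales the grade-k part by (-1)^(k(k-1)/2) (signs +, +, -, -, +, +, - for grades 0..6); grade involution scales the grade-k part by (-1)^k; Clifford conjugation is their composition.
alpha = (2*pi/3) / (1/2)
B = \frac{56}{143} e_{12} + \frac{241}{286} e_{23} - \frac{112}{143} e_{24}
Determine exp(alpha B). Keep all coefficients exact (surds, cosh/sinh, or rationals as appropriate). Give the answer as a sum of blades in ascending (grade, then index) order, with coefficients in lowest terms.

B^2 term by term: the squares give (\frac{56}{143})^2*(e_{12})^2 + (\frac{241}{286})^2*(e_{23})^2 + (-\frac{112}{143})^2*(e_{24})^2 = \frac{3136}{20449}*(-1) + \frac{58081}{81796}*(-1) + \frac{12544}{20449}*(+1) = -\frac{1}{4} (each basis 2-blade squares to minus the product of its generators' squares); cross terms between blades sharing an index anticommute and cancel. So B^2 = -\frac{1}{4}.
B^2 = -\frac{1}{4} — circular case — the even/odd split gives cos and sin: l = \frac{1}{2}, alpha*l = \frac{2 \pi}{3}, so exp(alpha B) = cos(\frac{2 \pi}{3}) + (sin(\frac{2 \pi}{3})/(\frac{1}{2}))*B = - \frac{1}{2} + (\sqrt{3})*B.
Answer: - \frac{1}{2} + \frac{56 \sqrt{3}}{143} e_{12} + \frac{241 \sqrt{3}}{286} e_{23} - \frac{112 \sqrt{3}}{143} e_{24}


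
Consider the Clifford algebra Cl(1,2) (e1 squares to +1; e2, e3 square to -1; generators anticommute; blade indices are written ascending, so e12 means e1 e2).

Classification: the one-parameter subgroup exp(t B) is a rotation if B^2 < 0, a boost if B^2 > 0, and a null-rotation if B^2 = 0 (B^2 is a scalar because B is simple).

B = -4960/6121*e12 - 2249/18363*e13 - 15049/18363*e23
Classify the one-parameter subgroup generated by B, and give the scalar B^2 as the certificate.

B^2 term by term: the squares give (-4960/6121)^2*(e12)^2 + (-2249/18363)^2*(e13)^2 + (-15049/18363)^2*(e23)^2 = 24601600/37466641*(+1) + 5058001/337199769*(+1) + 226472401/337199769*(-1) = 0 (each basis 2-blade squares to minus the product of its generators' squares); cross terms between blades sharing an index anticommute and cancel. So B^2 = 0.
Answer: null-rotation, certificate B^2 = 0. B^2 = 0 is basis-independent, so its sign is the whole story.


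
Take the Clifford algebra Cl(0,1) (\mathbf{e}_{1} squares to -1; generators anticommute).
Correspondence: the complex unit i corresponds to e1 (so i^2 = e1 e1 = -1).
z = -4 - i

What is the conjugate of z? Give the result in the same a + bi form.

In blades: z = -4 - e_{1}.
Conjugation here is Clifford conjugation: the scalar is fixed and the grade-1 and grade-2 blades all flip sign, giving -4 + e_{1}; translating back:
Answer: -4 + i


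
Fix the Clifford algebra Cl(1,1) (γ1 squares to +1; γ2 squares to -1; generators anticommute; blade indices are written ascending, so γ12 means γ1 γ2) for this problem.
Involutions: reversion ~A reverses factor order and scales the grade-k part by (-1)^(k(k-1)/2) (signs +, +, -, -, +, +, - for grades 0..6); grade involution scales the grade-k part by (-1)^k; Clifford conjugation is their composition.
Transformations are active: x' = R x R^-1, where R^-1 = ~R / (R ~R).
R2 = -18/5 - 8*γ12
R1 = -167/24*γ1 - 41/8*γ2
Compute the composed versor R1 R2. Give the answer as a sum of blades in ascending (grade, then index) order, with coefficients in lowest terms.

Distribute over the terms of R1 (each basis-blade product reordered to ascending indices, repeated generators contracted through their squares):
(-167/24*γ1) R2 = 501/20*γ1 + 167/3*γ2
(-41/8*γ2) R2 = 41*γ1 + 369/20*γ2
Summing the partial products and collecting blades:
Answer: 1321/20*γ1 + 4447/60*γ2


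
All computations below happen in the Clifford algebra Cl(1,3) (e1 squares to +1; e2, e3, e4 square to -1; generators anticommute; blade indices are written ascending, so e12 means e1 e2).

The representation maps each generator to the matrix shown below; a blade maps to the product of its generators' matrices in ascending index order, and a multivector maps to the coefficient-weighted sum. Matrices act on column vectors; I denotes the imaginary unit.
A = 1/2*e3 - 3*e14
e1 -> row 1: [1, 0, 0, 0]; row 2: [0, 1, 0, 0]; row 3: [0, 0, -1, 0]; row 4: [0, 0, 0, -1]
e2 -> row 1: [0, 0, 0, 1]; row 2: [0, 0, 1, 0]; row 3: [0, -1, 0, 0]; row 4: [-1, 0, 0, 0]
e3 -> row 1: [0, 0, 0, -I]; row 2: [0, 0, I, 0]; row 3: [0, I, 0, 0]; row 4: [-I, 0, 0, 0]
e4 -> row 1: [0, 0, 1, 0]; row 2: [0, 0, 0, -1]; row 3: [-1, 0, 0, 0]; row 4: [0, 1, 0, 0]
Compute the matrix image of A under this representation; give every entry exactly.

Bivector images (products of the table entries): rho(e14) = rho(e1)rho(e4) = row 1: [0, 0, 1, 0]; row 2: [0, 0, 0, -1]; row 3: [1, 0, 0, 0]; row 4: [0, -1, 0, 0].
M = (1/2)*rho(e3) + (-3)*rho(e14), summed entrywise:
Answer: row 1: [0, 0, -3, -I/2]; row 2: [0, 0, I/2, 3]; row 3: [-3, I/2, 0, 0]; row 4: [-I/2, 3, 0, 0]


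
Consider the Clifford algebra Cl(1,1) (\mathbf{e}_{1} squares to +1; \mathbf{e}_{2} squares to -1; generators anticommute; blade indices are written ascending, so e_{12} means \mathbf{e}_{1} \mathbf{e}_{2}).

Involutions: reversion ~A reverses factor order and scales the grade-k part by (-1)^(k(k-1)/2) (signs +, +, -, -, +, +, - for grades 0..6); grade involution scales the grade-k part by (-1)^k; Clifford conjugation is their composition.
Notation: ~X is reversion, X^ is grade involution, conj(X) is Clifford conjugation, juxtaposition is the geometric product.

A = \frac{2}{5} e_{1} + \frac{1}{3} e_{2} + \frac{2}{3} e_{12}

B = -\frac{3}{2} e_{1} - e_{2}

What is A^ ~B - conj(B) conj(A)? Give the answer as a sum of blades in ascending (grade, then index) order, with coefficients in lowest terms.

first term: \frac{4}{15} + \frac{2}{3} e_{1} + e_{2} - \frac{1}{10} e_{12}
second term: -\frac{4}{15} - \frac{2}{3} e_{1} - e_{2} - \frac{1}{10} e_{12}
Answer: \frac{8}{15} + \frac{4}{3} e_{1} + 2 e_{2}


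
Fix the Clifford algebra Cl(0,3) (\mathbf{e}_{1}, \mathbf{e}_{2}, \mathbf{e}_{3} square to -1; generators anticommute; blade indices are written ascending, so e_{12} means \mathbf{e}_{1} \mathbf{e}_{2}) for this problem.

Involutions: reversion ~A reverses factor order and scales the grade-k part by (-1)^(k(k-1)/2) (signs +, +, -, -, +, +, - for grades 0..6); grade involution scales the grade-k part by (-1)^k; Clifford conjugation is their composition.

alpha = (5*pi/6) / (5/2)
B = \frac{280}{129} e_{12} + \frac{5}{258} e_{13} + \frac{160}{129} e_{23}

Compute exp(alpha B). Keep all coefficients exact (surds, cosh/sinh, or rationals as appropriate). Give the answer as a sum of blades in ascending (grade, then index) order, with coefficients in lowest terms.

B^2 term by term: the squares give (\frac{280}{129})^2*(e_{12})^2 + (\frac{5}{258})^2*(e_{13})^2 + (\frac{160}{129})^2*(e_{23})^2 = \frac{78400}{16641}*(-1) + \frac{25}{66564}*(-1) + \frac{25600}{16641}*(-1) = -\frac{25}{4} (each basis 2-blade squares to minus the product of its generators' squares); cross terms between blades sharing an index anticommute and cancel. So B^2 = -\frac{25}{4}.
B^2 = -\frac{25}{4} — since the square is negative, the closed form is circular: l = \frac{5}{2}, alpha*l = \frac{5 \pi}{6}, so exp(alpha B) = cos(\frac{5 \pi}{6}) + (sin(\frac{5 \pi}{6})/(\frac{5}{2}))*B = - \frac{\sqrt{3}}{2} + (\frac{1}{5})*B.
Answer: - \frac{\sqrt{3}}{2} + \frac{56}{129} e_{12} + \frac{1}{258} e_{13} + \frac{32}{129} e_{23}


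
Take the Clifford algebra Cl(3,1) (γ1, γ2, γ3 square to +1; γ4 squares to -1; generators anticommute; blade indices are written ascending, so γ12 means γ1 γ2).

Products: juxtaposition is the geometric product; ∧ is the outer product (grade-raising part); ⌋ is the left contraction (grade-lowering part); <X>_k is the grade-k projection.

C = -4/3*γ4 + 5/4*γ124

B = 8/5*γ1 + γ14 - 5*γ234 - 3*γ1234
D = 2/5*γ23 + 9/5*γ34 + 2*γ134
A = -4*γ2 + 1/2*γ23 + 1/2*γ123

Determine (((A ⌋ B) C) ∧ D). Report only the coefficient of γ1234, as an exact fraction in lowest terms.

step 1: 4*γ4 + 3/2*γ14 + 20*γ34 - 12*γ134
step 2: 16/3 + 2*γ1 - 15/8*γ2 + 80/3*γ3 - 5*γ12 - 16*γ13 + 15*γ23 - 25*γ123
step 3: 32/15*γ23 + 48/5*γ34 + 4/5*γ123 + 214/15*γ134 - 27/8*γ234 - 21/4*γ1234
Answer: -21/4


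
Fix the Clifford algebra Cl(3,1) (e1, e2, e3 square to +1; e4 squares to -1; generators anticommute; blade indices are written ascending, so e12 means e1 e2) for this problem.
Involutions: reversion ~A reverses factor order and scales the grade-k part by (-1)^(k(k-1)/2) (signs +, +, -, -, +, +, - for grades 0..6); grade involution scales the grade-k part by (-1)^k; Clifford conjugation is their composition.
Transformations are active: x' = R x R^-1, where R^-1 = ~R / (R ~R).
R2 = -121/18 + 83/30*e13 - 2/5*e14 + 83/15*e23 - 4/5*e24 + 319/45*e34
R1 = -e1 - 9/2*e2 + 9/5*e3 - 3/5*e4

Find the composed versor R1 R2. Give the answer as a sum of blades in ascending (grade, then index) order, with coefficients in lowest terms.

Distribute over the terms of R1 (each basis-blade product reordered to ascending indices, repeated generators contracted through their squares):
(-e1) R2 = 121/18*e1 - 83/30*e3 + 2/5*e4 - 83/15*e123 + 4/5*e124 - 319/45*e134
(-9/2*e2) R2 = 121/4*e2 - 249/10*e3 + 18/5*e4 + 249/20*e123 - 9/5*e124 - 319/10*e234
(9/5*e3) R2 = -249/50*e1 - 249/25*e2 - 121/10*e3 + 319/25*e4 + 18/25*e134 + 36/25*e234
(-3/5*e4) R2 = 6/25*e1 + 12/25*e2 - 319/75*e3 + 121/30*e4 - 83/50*e134 - 83/25*e234
Summing the partial products and collecting blades:
Answer: 446/225*e1 + 2077/100*e2 - 2201/50*e3 + 3119/150*e4 + 83/12*e123 - e124 - 3613/450*e134 - 1689/50*e234


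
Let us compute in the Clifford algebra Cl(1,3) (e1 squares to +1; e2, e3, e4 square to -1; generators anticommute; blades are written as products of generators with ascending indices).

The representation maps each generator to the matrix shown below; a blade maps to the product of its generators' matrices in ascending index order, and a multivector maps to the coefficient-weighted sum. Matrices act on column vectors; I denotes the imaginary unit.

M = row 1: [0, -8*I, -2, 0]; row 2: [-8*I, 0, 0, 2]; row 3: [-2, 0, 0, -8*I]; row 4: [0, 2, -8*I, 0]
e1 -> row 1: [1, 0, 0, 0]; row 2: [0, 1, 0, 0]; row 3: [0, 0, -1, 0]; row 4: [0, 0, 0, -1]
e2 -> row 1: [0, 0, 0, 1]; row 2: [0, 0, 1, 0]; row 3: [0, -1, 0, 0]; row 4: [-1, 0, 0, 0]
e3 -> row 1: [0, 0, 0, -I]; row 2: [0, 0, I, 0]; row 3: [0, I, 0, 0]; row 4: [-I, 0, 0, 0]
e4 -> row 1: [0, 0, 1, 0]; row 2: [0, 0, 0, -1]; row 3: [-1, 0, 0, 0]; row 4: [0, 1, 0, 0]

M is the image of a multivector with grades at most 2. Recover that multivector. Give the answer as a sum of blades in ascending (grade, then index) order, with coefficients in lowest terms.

Method: the blade images are trace-orthogonal — tr(rho(e_A) rho(e_B)^-1) = 4 if A = B and 0 otherwise — and rho(e_A)^-1 = (e_A)^2 * rho(e_A) with (e_A)^2 = +1 or -1, so the coefficient of e_A in the preimage is (e_A)^2 * tr(M rho(e_A))/4.
Nonzero projections over blades of grade <= 2: e1 e4: (e1 e4)^2 = +1, tr(M rho(e1 e4)) = -8, coefficient -2; e3 e4: (e3 e4)^2 = -1, tr(M rho(e3 e4)) = -32, coefficient 8. Every other blade of grade <= 2 projects to 0.
Answer: -2*e1 e4 + 8*e3 e4


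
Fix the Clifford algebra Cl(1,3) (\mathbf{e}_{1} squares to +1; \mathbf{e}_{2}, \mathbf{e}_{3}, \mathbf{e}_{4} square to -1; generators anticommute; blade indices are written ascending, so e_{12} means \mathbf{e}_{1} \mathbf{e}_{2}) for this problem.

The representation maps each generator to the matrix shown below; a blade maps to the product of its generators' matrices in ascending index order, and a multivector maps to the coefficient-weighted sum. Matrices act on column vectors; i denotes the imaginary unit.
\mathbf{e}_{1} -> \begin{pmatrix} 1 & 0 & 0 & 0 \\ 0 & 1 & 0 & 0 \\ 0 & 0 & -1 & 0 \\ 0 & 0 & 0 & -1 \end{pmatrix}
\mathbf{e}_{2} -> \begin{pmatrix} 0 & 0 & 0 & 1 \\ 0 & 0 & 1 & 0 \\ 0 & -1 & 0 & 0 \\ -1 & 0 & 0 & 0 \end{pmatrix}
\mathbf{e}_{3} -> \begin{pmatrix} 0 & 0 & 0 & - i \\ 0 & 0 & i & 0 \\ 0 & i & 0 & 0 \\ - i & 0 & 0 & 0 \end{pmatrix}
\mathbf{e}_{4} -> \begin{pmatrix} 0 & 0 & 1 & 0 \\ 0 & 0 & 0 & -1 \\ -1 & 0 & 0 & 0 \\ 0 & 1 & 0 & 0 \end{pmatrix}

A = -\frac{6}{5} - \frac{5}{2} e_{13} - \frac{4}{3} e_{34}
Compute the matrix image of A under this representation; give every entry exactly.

Bivector images (products of the table entries): rho(e_{13}) = rho(\mathbf{e}_{1})rho(\mathbf{e}_{3}) = \begin{pmatrix} 0 & 0 & 0 & - i \\ 0 & 0 & i & 0 \\ 0 & - i & 0 & 0 \\ i & 0 & 0 & 0 \end{pmatrix}; rho(e_{34}) = rho(\mathbf{e}_{3})rho(\mathbf{e}_{4}) = \begin{pmatrix} 0 & - i & 0 & 0 \\ - i & 0 & 0 & 0 \\ 0 & 0 & 0 & - i \\ 0 & 0 & - i & 0 \end{pmatrix}.
M = (-\frac{6}{5})*1 + (-\frac{5}{2})*rho(e_{13}) + (-\frac{4}{3})*rho(e_{34}), summed entrywise (1 is the identity matrix):
Answer: \begin{pmatrix} - \frac{6}{5} & \frac{4 i}{3} & 0 & \frac{5 i}{2} \\ \frac{4 i}{3} & - \frac{6}{5} & - \frac{5 i}{2} & 0 \\ 0 & \frac{5 i}{2} & - \frac{6}{5} & \frac{4 i}{3} \\ - \frac{5 i}{2} & 0 & \frac{4 i}{3} & - \frac{6}{5} \end{pmatrix}


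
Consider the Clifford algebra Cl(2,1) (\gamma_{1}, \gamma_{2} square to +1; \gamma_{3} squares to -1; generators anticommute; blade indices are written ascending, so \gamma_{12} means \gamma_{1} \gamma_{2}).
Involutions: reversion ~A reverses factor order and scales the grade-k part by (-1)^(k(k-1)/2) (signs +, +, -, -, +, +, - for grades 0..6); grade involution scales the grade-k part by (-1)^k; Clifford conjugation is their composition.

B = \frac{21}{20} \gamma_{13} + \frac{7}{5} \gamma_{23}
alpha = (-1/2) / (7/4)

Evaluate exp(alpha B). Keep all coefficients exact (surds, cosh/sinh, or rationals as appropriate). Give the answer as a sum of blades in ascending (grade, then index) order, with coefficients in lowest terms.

B^2 term by term: the squares give (\frac{21}{20})^2*(\gamma_{13})^2 + (\frac{7}{5})^2*(\gamma_{23})^2 = \frac{441}{400}*(+1) + \frac{49}{25}*(+1) = \frac{49}{16} (each basis 2-blade squares to minus the product of its generators' squares); cross terms between blades sharing an index anticommute and cancel. So B^2 = \frac{49}{16}.
B^2 = \frac{49}{16} — a positive square means the series sums to a boost: l = \frac{7}{4}, alpha*l = - \frac{1}{2}, so exp(alpha B) = cosh(- \frac{1}{2}) + (sinh(- \frac{1}{2})/(\frac{7}{4}))*B = \cosh{\left(\frac{1}{2} \right)} + (- \frac{4 \sinh{\left(\frac{1}{2} \right)}}{7})*B.
Answer: \cosh{\left(\frac{1}{2} \right)} - \frac{3 \sinh{\left(\frac{1}{2} \right)}}{5} \gamma_{13} - \frac{4 \sinh{\left(\frac{1}{2} \right)}}{5} \gamma_{23}


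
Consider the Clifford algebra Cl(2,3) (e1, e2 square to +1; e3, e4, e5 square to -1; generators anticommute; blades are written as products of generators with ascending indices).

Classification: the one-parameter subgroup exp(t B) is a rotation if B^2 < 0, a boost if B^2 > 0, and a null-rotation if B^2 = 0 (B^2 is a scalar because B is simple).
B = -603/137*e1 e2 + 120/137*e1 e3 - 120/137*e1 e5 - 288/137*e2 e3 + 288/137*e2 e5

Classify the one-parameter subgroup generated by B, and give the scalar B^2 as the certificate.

B^2 term by term: the squares give (-603/137)^2*(e1 e2)^2 + (120/137)^2*(e1 e3)^2 + (-120/137)^2*(e1 e5)^2 + (-288/137)^2*(e2 e3)^2 + (288/137)^2*(e2 e5)^2 = 363609/18769*(-1) + 14400/18769*(+1) + 14400/18769*(+1) + 82944/18769*(+1) + 82944/18769*(+1) = -9 (each basis 2-blade squares to minus the product of its generators' squares); cross terms between blades sharing an index anticommute and cancel; the commuting (index-disjoint) pairs give grade-4 terms 2*c*c'*(blade product), which cancel blade by blade — e1 e2 e3 e5: -69120/18769 + 69120/18769 = 0 — confirming B is simple. So B^2 = -9.
Answer: rotation, certificate B^2 = -9. Certificate logic: -9 is a conjugation-invariant scalar, so its sign fixes rotation versus boost versus null-rotation outright.


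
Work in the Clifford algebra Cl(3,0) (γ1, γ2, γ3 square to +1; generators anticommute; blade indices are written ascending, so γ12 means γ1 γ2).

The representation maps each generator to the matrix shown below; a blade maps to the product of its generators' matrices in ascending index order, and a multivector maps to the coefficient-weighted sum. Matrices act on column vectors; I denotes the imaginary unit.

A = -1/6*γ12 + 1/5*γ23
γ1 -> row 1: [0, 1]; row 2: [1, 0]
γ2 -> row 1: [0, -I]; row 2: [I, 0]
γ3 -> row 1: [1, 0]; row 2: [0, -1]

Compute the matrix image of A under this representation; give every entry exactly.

Bivector images (products of the table entries): rho(γ12) = rho(γ1)rho(γ2) = row 1: [I, 0]; row 2: [0, -I]; rho(γ23) = rho(γ2)rho(γ3) = row 1: [0, I]; row 2: [I, 0].
M = (-1/6)*rho(γ12) + (1/5)*rho(γ23), summed entrywise:
Answer: row 1: [-I/6, I/5]; row 2: [I/5, I/6]


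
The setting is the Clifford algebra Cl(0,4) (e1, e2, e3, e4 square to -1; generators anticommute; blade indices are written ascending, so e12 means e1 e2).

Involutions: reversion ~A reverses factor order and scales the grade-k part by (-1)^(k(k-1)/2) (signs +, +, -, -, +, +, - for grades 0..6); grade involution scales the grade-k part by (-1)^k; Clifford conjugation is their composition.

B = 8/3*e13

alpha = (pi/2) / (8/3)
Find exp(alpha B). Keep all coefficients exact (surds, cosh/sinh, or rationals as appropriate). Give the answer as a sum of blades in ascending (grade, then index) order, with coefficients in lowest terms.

B^2 = (8/3)^2*(e13)^2 = 64/9*(-1) = -64/9 (a basis 2-blade squares to minus the product of its generators' squares).
B^2 = -64/9 — the negative square puts this in the circular regime; l = 8/3, alpha*l = pi/2, so exp(alpha B) = cos(pi/2) + (sin(pi/2)/(8/3))*B = 0 + (3/8)*B.
Answer: e13


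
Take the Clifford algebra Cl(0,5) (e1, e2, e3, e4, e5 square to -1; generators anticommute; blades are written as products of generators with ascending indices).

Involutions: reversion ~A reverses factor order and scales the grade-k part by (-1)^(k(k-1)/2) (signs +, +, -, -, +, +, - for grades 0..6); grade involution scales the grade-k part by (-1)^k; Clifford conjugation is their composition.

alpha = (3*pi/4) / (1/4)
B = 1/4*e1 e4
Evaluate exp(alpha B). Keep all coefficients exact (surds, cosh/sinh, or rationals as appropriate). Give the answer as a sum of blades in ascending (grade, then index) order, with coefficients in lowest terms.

B^2 = (1/4)^2*(e1 e4)^2 = 1/16*(-1) = -1/16 (a basis 2-blade squares to minus the product of its generators' squares).
B^2 = -1/16 — circular case — the even/odd split gives cos and sin: l = 1/4, alpha*l = 3*pi/4, so exp(alpha B) = cos(3*pi/4) + (sin(3*pi/4)/(1/4))*B = -sqrt(2)/2 + (2*sqrt(2))*B.
Answer: -sqrt(2)/2 + sqrt(2)/2*e1 e4


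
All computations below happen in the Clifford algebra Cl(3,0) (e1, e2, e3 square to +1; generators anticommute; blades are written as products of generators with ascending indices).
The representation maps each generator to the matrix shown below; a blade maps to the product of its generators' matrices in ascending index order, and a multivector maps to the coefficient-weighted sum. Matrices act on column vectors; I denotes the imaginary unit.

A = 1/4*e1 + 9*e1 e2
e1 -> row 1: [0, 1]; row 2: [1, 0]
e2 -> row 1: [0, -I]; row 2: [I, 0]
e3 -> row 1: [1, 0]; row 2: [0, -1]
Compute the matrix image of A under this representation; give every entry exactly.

Bivector images (products of the table entries): rho(e1 e2) = rho(e1)rho(e2) = row 1: [I, 0]; row 2: [0, -I].
M = (1/4)*rho(e1) + (9)*rho(e1 e2), summed entrywise:
Answer: row 1: [9*I, 1/4]; row 2: [1/4, -9*I]


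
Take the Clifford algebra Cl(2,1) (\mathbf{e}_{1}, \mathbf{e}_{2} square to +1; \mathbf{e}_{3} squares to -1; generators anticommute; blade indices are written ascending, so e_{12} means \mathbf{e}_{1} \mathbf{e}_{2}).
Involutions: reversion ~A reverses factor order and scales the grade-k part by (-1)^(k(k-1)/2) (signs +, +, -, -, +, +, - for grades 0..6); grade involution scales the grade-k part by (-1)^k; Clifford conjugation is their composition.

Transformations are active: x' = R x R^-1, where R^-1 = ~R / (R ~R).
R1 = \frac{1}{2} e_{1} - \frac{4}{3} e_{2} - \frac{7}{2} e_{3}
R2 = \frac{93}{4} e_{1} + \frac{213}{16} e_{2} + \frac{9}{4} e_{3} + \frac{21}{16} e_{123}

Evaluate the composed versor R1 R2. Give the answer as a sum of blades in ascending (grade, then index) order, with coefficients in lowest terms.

Distribute over the terms of R1 (each basis-blade product reordered to ascending indices, repeated generators contracted through their squares):
(\frac{1}{2} e_{1}) R2 = \frac{93}{8} + \frac{213}{32} e_{12} + \frac{9}{8} e_{13} + \frac{21}{32} e_{23}
(-\frac{4}{3} e_{2}) R2 = -\frac{71}{4} + 31 e_{12} + \frac{7}{4} e_{13} - 3 e_{23}
(-\frac{7}{2} e_{3}) R2 = \frac{63}{8} + \frac{147}{32} e_{12} + \frac{651}{8} e_{13} + \frac{1491}{32} e_{23}
Summing the partial products and collecting blades:
Answer: \frac{7}{4} + \frac{169}{4} e_{12} + \frac{337}{4} e_{13} + \frac{177}{4} e_{23}


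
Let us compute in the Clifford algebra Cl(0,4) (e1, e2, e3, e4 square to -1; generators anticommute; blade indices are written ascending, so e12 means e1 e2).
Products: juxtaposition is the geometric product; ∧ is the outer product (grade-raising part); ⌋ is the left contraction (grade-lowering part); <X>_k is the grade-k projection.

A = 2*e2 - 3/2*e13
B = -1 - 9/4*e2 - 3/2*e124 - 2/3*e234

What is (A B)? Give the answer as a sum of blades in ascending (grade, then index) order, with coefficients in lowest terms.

step 1: 9/2 - 2*e2 + 3/2*e13 - 3*e14 + 4/3*e34 - 27/8*e123 + e124 - 9/4*e234
Answer: 9/2 - 2*e2 + 3/2*e13 - 3*e14 + 4/3*e34 - 27/8*e123 + e124 - 9/4*e234


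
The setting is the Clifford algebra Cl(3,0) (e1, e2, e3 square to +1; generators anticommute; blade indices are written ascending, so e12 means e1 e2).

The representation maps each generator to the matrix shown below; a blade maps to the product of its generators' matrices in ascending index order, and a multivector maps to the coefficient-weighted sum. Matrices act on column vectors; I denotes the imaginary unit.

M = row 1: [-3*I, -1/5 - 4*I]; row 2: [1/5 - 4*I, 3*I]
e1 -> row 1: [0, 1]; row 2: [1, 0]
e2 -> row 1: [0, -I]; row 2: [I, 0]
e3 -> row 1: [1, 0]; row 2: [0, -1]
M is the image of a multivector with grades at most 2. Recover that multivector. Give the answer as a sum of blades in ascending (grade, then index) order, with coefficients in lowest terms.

Method: 1, rho(e1), rho(e2), rho(e3) form a trace-orthogonal basis of the 2x2 complex matrices (tr(X Y) = 2 if X = Y, else 0), so M = m0*1 + m1*rho(e1) + m2*rho(e2) + m3*rho(e3) with m0 = tr(M)/2 = 0, m1 = tr(M rho(e1))/2 = -4*I, m2 = tr(M rho(e2))/2 = -I/5, m3 = tr(M rho(e3))/2 = -3*I.
Multiplying table entries, the bivector images are rho(e12) = I*rho(e3), rho(e13) = -I*rho(e2), rho(e23) = I*rho(e1); with real blade coefficients the real parts of m0..m3 are the coefficients of 1, e1, e2, e3 and the imaginary parts give the bivectors (e23: Im m1, e13: -Im m2, e12: Im m3).
Answer: -3*e12 + 1/5*e13 - 4*e23
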